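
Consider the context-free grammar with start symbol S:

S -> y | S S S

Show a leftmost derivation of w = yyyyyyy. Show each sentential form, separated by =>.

S => SSS => SSSSS => SSSSSSS => ySSSSSS => yySSSSS => yyySSSS => yyyySSS => yyyyySS => yyyyyyS => yyyyyyy

S => SSS   [S -> S S S]
SSS => SSSSS   [S -> S S S]
SSSSS => SSSSSSS   [S -> S S S]
SSSSSSS => ySSSSSS   [S -> y]
ySSSSSS => yySSSSS   [S -> y]
yySSSSS => yyySSSS   [S -> y]
yyySSSS => yyyySSS   [S -> y]
yyyySSS => yyyyySS   [S -> y]
yyyyySS => yyyyyyS   [S -> y]
yyyyyyS => yyyyyyy   [S -> y]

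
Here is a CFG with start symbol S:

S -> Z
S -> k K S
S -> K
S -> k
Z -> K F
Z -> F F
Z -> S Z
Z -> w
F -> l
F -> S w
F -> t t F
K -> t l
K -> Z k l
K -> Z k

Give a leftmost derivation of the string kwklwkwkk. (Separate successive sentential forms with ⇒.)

S ⇒ kKS ⇒ kZkS ⇒ kKFkS ⇒ kZklFkS ⇒ kwklFkS ⇒ kwklSwkS ⇒ kwklKwkS ⇒ kwklZkwkS ⇒ kwklwkwkS ⇒ kwklwkwkk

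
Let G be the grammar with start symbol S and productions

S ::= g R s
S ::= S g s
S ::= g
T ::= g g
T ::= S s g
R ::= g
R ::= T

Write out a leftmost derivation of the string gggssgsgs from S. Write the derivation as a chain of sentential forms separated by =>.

S => Sgs => gRsgs => gTsgs => gSsgsgs => gSgssgsgs => gggssgsgs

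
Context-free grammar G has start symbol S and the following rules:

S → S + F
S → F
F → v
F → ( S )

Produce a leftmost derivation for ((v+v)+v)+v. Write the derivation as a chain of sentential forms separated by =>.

S => S+F => F+F => (S)+F => (S+F)+F => (F+F)+F => ((S)+F)+F => ((S+F)+F)+F => ((F+F)+F)+F => ((v+F)+F)+F => ((v+v)+F)+F => ((v+v)+v)+F => ((v+v)+v)+v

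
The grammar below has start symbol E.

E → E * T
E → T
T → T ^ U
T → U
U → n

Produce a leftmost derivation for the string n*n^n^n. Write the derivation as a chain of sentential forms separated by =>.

E=>E*T=>T*T=>U*T=>n*T=>n*T^U=>n*T^U^U=>n*U^U^U=>n*n^U^U=>n*n^n^U=>n*n^n^n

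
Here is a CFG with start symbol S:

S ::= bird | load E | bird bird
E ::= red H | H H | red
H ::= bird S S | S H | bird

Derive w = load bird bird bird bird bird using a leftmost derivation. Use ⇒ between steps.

S ⇒ load E ⇒ load H H ⇒ load bird H ⇒ load bird bird S S ⇒ load bird bird bird S ⇒ load bird bird bird bird bird

S ⇒ load E   [S ::= load E]
load E ⇒ load H H   [E ::= H H]
load H H ⇒ load bird H   [H ::= bird]
load bird H ⇒ load bird bird S S   [H ::= bird S S]
load bird bird S S ⇒ load bird bird bird S   [S ::= bird]
load bird bird bird S ⇒ load bird bird bird bird bird   [S ::= bird bird]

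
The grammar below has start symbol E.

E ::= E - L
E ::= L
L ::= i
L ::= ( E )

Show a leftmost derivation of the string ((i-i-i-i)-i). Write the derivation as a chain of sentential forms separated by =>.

E => L   [E ::= L]
L => (E)   [L ::= ( E )]
(E) => (E-L)   [E ::= E - L]
(E-L) => (L-L)   [E ::= L]
(L-L) => ((E)-L)   [L ::= ( E )]
((E)-L) => ((E-L)-L)   [E ::= E - L]
((E-L)-L) => ((E-L-L)-L)   [E ::= E - L]
((E-L-L)-L) => ((E-L-L-L)-L)   [E ::= E - L]
((E-L-L-L)-L) => ((L-L-L-L)-L)   [E ::= L]
((L-L-L-L)-L) => ((i-L-L-L)-L)   [L ::= i]
((i-L-L-L)-L) => ((i-i-L-L)-L)   [L ::= i]
((i-i-L-L)-L) => ((i-i-i-L)-L)   [L ::= i]
((i-i-i-L)-L) => ((i-i-i-i)-L)   [L ::= i]
((i-i-i-i)-L) => ((i-i-i-i)-i)   [L ::= i]

E => L => (E) => (E-L) => (L-L) => ((E)-L) => ((E-L)-L) => ((E-L-L)-L) => ((E-L-L-L)-L) => ((L-L-L-L)-L) => ((i-L-L-L)-L) => ((i-i-L-L)-L) => ((i-i-i-L)-L) => ((i-i-i-i)-L) => ((i-i-i-i)-i)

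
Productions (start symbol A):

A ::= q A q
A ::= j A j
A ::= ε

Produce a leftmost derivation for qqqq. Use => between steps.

A => qAq   [A ::= q A q]
qAq => qqAqq   [A ::= q A q]
qqAqq => qqqq   [A ::= ε]

A => qAq => qqAqq => qqqq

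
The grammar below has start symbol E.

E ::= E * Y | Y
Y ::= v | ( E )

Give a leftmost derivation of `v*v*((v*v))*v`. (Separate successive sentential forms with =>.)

E=>E*Y=>E*Y*Y=>E*Y*Y*Y=>Y*Y*Y*Y=>v*Y*Y*Y=>v*v*Y*Y=>v*v*(E)*Y=>v*v*(Y)*Y=>v*v*((E))*Y=>v*v*((E*Y))*Y=>v*v*((Y*Y))*Y=>v*v*((v*Y))*Y=>v*v*((v*v))*Y=>v*v*((v*v))*v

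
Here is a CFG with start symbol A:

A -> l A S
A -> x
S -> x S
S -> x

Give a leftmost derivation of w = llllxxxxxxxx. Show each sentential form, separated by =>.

A => lAS => llASS => lllASSS => llllASSSS => llllxSSSS => llllxxSSS => llllxxxSSS => llllxxxxSSS => llllxxxxxSSS => llllxxxxxxSS => llllxxxxxxxS => llllxxxxxxxx

A => lAS   [A -> l A S]
lAS => llASS   [A -> l A S]
llASS => lllASSS   [A -> l A S]
lllASSS => llllASSSS   [A -> l A S]
llllASSSS => llllxSSSS   [A -> x]
llllxSSSS => llllxxSSS   [S -> x]
llllxxSSS => llllxxxSSS   [S -> x S]
llllxxxSSS => llllxxxxSSS   [S -> x S]
llllxxxxSSS => llllxxxxxSSS   [S -> x S]
llllxxxxxSSS => llllxxxxxxSS   [S -> x]
llllxxxxxxSS => llllxxxxxxxS   [S -> x]
llllxxxxxxxS => llllxxxxxxxx   [S -> x]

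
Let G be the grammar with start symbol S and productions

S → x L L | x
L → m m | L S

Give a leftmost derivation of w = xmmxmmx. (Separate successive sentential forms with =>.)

S => xLL => xLSL => xmmSL => xmmxL => xmmxLS => xmmxmmS => xmmxmmx

S => xLL   [S → x L L]
xLL => xLSL   [L → L S]
xLSL => xmmSL   [L → m m]
xmmSL => xmmxL   [S → x]
xmmxL => xmmxLS   [L → L S]
xmmxLS => xmmxmmS   [L → m m]
xmmxmmS => xmmxmmx   [S → x]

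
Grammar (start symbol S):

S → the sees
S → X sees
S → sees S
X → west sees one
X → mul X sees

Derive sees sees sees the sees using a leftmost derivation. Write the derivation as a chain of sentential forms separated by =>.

S => sees S => sees sees S => sees sees sees S => sees sees sees the sees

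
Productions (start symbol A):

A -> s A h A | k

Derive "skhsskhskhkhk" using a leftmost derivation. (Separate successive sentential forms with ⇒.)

A⇒sAhA⇒skhA⇒skhsAhA⇒skhssAhAhA⇒skhsskhAhA⇒skhsskhsAhAhA⇒skhsskhskhAhA⇒skhsskhskhkhA⇒skhsskhskhkhk

A ⇒ sAhA   [A -> s A h A]
sAhA ⇒ skhA   [A -> k]
skhA ⇒ skhsAhA   [A -> s A h A]
skhsAhA ⇒ skhssAhAhA   [A -> s A h A]
skhssAhAhA ⇒ skhsskhAhA   [A -> k]
skhsskhAhA ⇒ skhsskhsAhAhA   [A -> s A h A]
skhsskhsAhAhA ⇒ skhsskhskhAhA   [A -> k]
skhsskhskhAhA ⇒ skhsskhskhkhA   [A -> k]
skhsskhskhkhA ⇒ skhsskhskhkhk   [A -> k]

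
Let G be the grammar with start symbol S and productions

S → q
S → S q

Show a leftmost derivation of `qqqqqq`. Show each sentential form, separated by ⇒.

S ⇒ Sq ⇒ Sqq ⇒ Sqqq ⇒ Sqqqq ⇒ Sqqqqq ⇒ qqqqqq

S ⇒ Sq   [S → S q]
Sq ⇒ Sqq   [S → S q]
Sqq ⇒ Sqqq   [S → S q]
Sqqq ⇒ Sqqqq   [S → S q]
Sqqqq ⇒ Sqqqqq   [S → S q]
Sqqqqq ⇒ qqqqqq   [S → q]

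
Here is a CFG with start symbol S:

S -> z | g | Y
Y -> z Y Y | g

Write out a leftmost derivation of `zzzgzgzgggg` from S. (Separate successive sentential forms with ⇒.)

S⇒Y⇒zYY⇒zzYYY⇒zzzYYYY⇒zzzgYYY⇒zzzgzYYYY⇒zzzgzgYYY⇒zzzgzgzYYYY⇒zzzgzgzgYYY⇒zzzgzgzggYY⇒zzzgzgzgggY⇒zzzgzgzgggg

S ⇒ Y   [S -> Y]
Y ⇒ zYY   [Y -> z Y Y]
zYY ⇒ zzYYY   [Y -> z Y Y]
zzYYY ⇒ zzzYYYY   [Y -> z Y Y]
zzzYYYY ⇒ zzzgYYY   [Y -> g]
zzzgYYY ⇒ zzzgzYYYY   [Y -> z Y Y]
zzzgzYYYY ⇒ zzzgzgYYY   [Y -> g]
zzzgzgYYY ⇒ zzzgzgzYYYY   [Y -> z Y Y]
zzzgzgzYYYY ⇒ zzzgzgzgYYY   [Y -> g]
zzzgzgzgYYY ⇒ zzzgzgzggYY   [Y -> g]
zzzgzgzggYY ⇒ zzzgzgzgggY   [Y -> g]
zzzgzgzgggY ⇒ zzzgzgzgggg   [Y -> g]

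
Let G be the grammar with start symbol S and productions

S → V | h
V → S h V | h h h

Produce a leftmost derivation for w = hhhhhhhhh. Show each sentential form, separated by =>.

S=>V=>ShV=>VhV=>hhhhV=>hhhhShV=>hhhhhhV=>hhhhhhhhh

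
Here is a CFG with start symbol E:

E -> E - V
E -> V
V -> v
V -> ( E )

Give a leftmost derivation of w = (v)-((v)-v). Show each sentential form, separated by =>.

E=>E-V=>V-V=>(E)-V=>(V)-V=>(v)-V=>(v)-(E)=>(v)-(E-V)=>(v)-(V-V)=>(v)-((E)-V)=>(v)-((V)-V)=>(v)-((v)-V)=>(v)-((v)-v)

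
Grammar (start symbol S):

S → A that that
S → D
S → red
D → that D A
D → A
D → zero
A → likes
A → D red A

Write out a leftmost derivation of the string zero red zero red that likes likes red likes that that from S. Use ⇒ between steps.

S ⇒ A that that ⇒ D red A that that ⇒ zero red A that that ⇒ zero red D red A that that ⇒ zero red zero red A that that ⇒ zero red zero red D red A that that ⇒ zero red zero red that D A red A that that ⇒ zero red zero red that A A red A that that ⇒ zero red zero red that likes A red A that that ⇒ zero red zero red that likes likes red A that that ⇒ zero red zero red that likes likes red likes that that

S ⇒ A that that   [S → A that that]
A that that ⇒ D red A that that   [A → D red A]
D red A that that ⇒ zero red A that that   [D → zero]
zero red A that that ⇒ zero red D red A that that   [A → D red A]
zero red D red A that that ⇒ zero red zero red A that that   [D → zero]
zero red zero red A that that ⇒ zero red zero red D red A that that   [A → D red A]
zero red zero red D red A that that ⇒ zero red zero red that D A red A that that   [D → that D A]
zero red zero red that D A red A that that ⇒ zero red zero red that A A red A that that   [D → A]
zero red zero red that A A red A that that ⇒ zero red zero red that likes A red A that that   [A → likes]
zero red zero red that likes A red A that that ⇒ zero red zero red that likes likes red A that that   [A → likes]
zero red zero red that likes likes red A that that ⇒ zero red zero red that likes likes red likes that that   [A → likes]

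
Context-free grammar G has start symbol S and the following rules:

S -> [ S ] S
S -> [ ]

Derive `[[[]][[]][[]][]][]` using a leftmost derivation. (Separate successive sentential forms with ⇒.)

S ⇒ [S]S   [S -> [ S ] S]
[S]S ⇒ [[S]S]S   [S -> [ S ] S]
[[S]S]S ⇒ [[[]]S]S   [S -> [ ]]
[[[]]S]S ⇒ [[[]][S]S]S   [S -> [ S ] S]
[[[]][S]S]S ⇒ [[[]][[]]S]S   [S -> [ ]]
[[[]][[]]S]S ⇒ [[[]][[]][S]S]S   [S -> [ S ] S]
[[[]][[]][S]S]S ⇒ [[[]][[]][[]]S]S   [S -> [ ]]
[[[]][[]][[]]S]S ⇒ [[[]][[]][[]][]]S   [S -> [ ]]
[[[]][[]][[]][]]S ⇒ [[[]][[]][[]][]][]   [S -> [ ]]

S ⇒ [S]S ⇒ [[S]S]S ⇒ [[[]]S]S ⇒ [[[]][S]S]S ⇒ [[[]][[]]S]S ⇒ [[[]][[]][S]S]S ⇒ [[[]][[]][[]]S]S ⇒ [[[]][[]][[]][]]S ⇒ [[[]][[]][[]][]][]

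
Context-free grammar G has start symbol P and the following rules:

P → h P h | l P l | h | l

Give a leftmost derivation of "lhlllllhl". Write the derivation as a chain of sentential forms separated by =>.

P=>lPl=>lhPhl=>lhlPlhl=>lhllPllhl=>lhlllllhl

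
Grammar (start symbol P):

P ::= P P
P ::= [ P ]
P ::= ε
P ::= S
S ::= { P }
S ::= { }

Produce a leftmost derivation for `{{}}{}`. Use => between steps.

P => PP => SP => {P}P => {S}P => {{}}P => {{}}PP => {{}}SP => {{}}{P}P => {{}}{}P => {{}}{}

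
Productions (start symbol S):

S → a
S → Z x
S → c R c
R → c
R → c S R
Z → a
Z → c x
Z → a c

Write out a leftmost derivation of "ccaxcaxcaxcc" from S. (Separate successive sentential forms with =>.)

S => cRc   [S → c R c]
cRc => ccSRc   [R → c S R]
ccSRc => ccZxRc   [S → Z x]
ccZxRc => ccaxRc   [Z → a]
ccaxRc => ccaxcSRc   [R → c S R]
ccaxcSRc => ccaxcZxRc   [S → Z x]
ccaxcZxRc => ccaxcaxRc   [Z → a]
ccaxcaxRc => ccaxcaxcSRc   [R → c S R]
ccaxcaxcSRc => ccaxcaxcZxRc   [S → Z x]
ccaxcaxcZxRc => ccaxcaxcaxRc   [Z → a]
ccaxcaxcaxRc => ccaxcaxcaxcc   [R → c]

S => cRc => ccSRc => ccZxRc => ccaxRc => ccaxcSRc => ccaxcZxRc => ccaxcaxRc => ccaxcaxcSRc => ccaxcaxcZxRc => ccaxcaxcaxRc => ccaxcaxcaxcc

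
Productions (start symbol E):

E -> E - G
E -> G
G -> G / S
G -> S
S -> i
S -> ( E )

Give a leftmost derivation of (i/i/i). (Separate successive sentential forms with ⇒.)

E ⇒ G   [E -> G]
G ⇒ S   [G -> S]
S ⇒ (E)   [S -> ( E )]
(E) ⇒ (G)   [E -> G]
(G) ⇒ (G/S)   [G -> G / S]
(G/S) ⇒ (G/S/S)   [G -> G / S]
(G/S/S) ⇒ (S/S/S)   [G -> S]
(S/S/S) ⇒ (i/S/S)   [S -> i]
(i/S/S) ⇒ (i/i/S)   [S -> i]
(i/i/S) ⇒ (i/i/i)   [S -> i]

E ⇒ G ⇒ S ⇒ (E) ⇒ (G) ⇒ (G/S) ⇒ (G/S/S) ⇒ (S/S/S) ⇒ (i/S/S) ⇒ (i/i/S) ⇒ (i/i/i)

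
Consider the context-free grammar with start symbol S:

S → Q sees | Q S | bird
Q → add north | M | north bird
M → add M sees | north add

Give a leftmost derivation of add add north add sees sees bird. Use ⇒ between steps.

S ⇒ Q S ⇒ M S ⇒ add M sees S ⇒ add add M sees sees S ⇒ add add north add sees sees S ⇒ add add north add sees sees bird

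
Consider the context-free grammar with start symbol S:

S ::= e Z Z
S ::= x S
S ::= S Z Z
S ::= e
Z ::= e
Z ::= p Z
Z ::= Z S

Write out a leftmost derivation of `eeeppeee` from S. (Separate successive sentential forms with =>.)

S=>SZZ=>eZZZZ=>eeZZZ=>eeeZZ=>eeeZSZ=>eeepZSZ=>eeeppZSZ=>eeeppeSZ=>eeeppeeZ=>eeeppeee

S => SZZ   [S ::= S Z Z]
SZZ => eZZZZ   [S ::= e Z Z]
eZZZZ => eeZZZ   [Z ::= e]
eeZZZ => eeeZZ   [Z ::= e]
eeeZZ => eeeZSZ   [Z ::= Z S]
eeeZSZ => eeepZSZ   [Z ::= p Z]
eeepZSZ => eeeppZSZ   [Z ::= p Z]
eeeppZSZ => eeeppeSZ   [Z ::= e]
eeeppeSZ => eeeppeeZ   [S ::= e]
eeeppeeZ => eeeppeee   [Z ::= e]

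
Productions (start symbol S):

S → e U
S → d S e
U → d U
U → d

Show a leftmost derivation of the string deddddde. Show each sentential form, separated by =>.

S => dSe => deUe => dedUe => deddUe => dedddUe => deddddUe => deddddde

S => dSe   [S → d S e]
dSe => deUe   [S → e U]
deUe => dedUe   [U → d U]
dedUe => deddUe   [U → d U]
deddUe => dedddUe   [U → d U]
dedddUe => deddddUe   [U → d U]
deddddUe => deddddde   [U → d]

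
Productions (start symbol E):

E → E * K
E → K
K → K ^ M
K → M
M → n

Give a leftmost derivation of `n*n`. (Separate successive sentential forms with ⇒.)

E ⇒ E*K ⇒ K*K ⇒ M*K ⇒ n*K ⇒ n*M ⇒ n*n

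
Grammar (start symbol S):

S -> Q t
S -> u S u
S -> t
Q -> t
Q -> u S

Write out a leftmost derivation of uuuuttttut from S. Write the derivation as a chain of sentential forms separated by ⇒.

S ⇒ Qt ⇒ uSt ⇒ uuSut ⇒ uuQtut ⇒ uuuStut ⇒ uuuQttut ⇒ uuuuSttut ⇒ uuuuQtttut ⇒ uuuuttttut

S ⇒ Qt   [S -> Q t]
Qt ⇒ uSt   [Q -> u S]
uSt ⇒ uuSut   [S -> u S u]
uuSut ⇒ uuQtut   [S -> Q t]
uuQtut ⇒ uuuStut   [Q -> u S]
uuuStut ⇒ uuuQttut   [S -> Q t]
uuuQttut ⇒ uuuuSttut   [Q -> u S]
uuuuSttut ⇒ uuuuQtttut   [S -> Q t]
uuuuQtttut ⇒ uuuuttttut   [Q -> t]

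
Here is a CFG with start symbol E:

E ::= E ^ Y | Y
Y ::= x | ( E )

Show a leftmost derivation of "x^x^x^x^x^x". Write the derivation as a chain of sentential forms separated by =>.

E => E^Y => E^Y^Y => E^Y^Y^Y => E^Y^Y^Y^Y => E^Y^Y^Y^Y^Y => Y^Y^Y^Y^Y^Y => x^Y^Y^Y^Y^Y => x^x^Y^Y^Y^Y => x^x^x^Y^Y^Y => x^x^x^x^Y^Y => x^x^x^x^x^Y => x^x^x^x^x^x

E => E^Y   [E ::= E ^ Y]
E^Y => E^Y^Y   [E ::= E ^ Y]
E^Y^Y => E^Y^Y^Y   [E ::= E ^ Y]
E^Y^Y^Y => E^Y^Y^Y^Y   [E ::= E ^ Y]
E^Y^Y^Y^Y => E^Y^Y^Y^Y^Y   [E ::= E ^ Y]
E^Y^Y^Y^Y^Y => Y^Y^Y^Y^Y^Y   [E ::= Y]
Y^Y^Y^Y^Y^Y => x^Y^Y^Y^Y^Y   [Y ::= x]
x^Y^Y^Y^Y^Y => x^x^Y^Y^Y^Y   [Y ::= x]
x^x^Y^Y^Y^Y => x^x^x^Y^Y^Y   [Y ::= x]
x^x^x^Y^Y^Y => x^x^x^x^Y^Y   [Y ::= x]
x^x^x^x^Y^Y => x^x^x^x^x^Y   [Y ::= x]
x^x^x^x^x^Y => x^x^x^x^x^x   [Y ::= x]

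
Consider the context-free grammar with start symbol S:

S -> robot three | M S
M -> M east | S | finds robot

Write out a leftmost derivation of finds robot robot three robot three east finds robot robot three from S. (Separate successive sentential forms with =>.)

S => M S => M east S => S east S => M S east S => S S east S => M S S east S => finds robot S S east S => finds robot robot three S east S => finds robot robot three robot three east S => finds robot robot three robot three east M S => finds robot robot three robot three east finds robot S => finds robot robot three robot three east finds robot robot three

S => M S   [S -> M S]
M S => M east S   [M -> M east]
M east S => S east S   [M -> S]
S east S => M S east S   [S -> M S]
M S east S => S S east S   [M -> S]
S S east S => M S S east S   [S -> M S]
M S S east S => finds robot S S east S   [M -> finds robot]
finds robot S S east S => finds robot robot three S east S   [S -> robot three]
finds robot robot three S east S => finds robot robot three robot three east S   [S -> robot three]
finds robot robot three robot three east S => finds robot robot three robot three east M S   [S -> M S]
finds robot robot three robot three east M S => finds robot robot three robot three east finds robot S   [M -> finds robot]
finds robot robot three robot three east finds robot S => finds robot robot three robot three east finds robot robot three   [S -> robot three]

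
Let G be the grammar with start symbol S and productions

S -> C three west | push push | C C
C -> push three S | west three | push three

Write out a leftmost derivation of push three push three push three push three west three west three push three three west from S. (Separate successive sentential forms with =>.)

S => C three west   [S -> C three west]
C three west => push three S three west   [C -> push three S]
push three S three west => push three C C three west   [S -> C C]
push three C C three west => push three push three S C three west   [C -> push three S]
push three push three S C three west => push three push three C C C three west   [S -> C C]
push three push three C C C three west => push three push three push three C C three west   [C -> push three]
push three push three push three C C three west => push three push three push three push three S C three west   [C -> push three S]
push three push three push three push three S C three west => push three push three push three push three C C C three west   [S -> C C]
push three push three push three push three C C C three west => push three push three push three push three west three C C three west   [C -> west three]
push three push three push three push three west three C C three west => push three push three push three push three west three west three C three west   [C -> west three]
push three push three push three push three west three west three C three west => push three push three push three push three west three west three push three three west   [C -> push three]

S => C three west => push three S three west => push three C C three west => push three push three S C three west => push three push three C C C three west => push three push three push three C C three west => push three push three push three push three S C three west => push three push three push three push three C C C three west => push three push three push three push three west three C C three west => push three push three push three push three west three west three C three west => push three push three push three push three west three west three push three three west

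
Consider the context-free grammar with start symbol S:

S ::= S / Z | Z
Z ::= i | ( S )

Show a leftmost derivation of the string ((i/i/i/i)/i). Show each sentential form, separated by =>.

S => Z => (S) => (S/Z) => (Z/Z) => ((S)/Z) => ((S/Z)/Z) => ((S/Z/Z)/Z) => ((S/Z/Z/Z)/Z) => ((Z/Z/Z/Z)/Z) => ((i/Z/Z/Z)/Z) => ((i/i/Z/Z)/Z) => ((i/i/i/Z)/Z) => ((i/i/i/i)/Z) => ((i/i/i/i)/i)

S => Z   [S ::= Z]
Z => (S)   [Z ::= ( S )]
(S) => (S/Z)   [S ::= S / Z]
(S/Z) => (Z/Z)   [S ::= Z]
(Z/Z) => ((S)/Z)   [Z ::= ( S )]
((S)/Z) => ((S/Z)/Z)   [S ::= S / Z]
((S/Z)/Z) => ((S/Z/Z)/Z)   [S ::= S / Z]
((S/Z/Z)/Z) => ((S/Z/Z/Z)/Z)   [S ::= S / Z]
((S/Z/Z/Z)/Z) => ((Z/Z/Z/Z)/Z)   [S ::= Z]
((Z/Z/Z/Z)/Z) => ((i/Z/Z/Z)/Z)   [Z ::= i]
((i/Z/Z/Z)/Z) => ((i/i/Z/Z)/Z)   [Z ::= i]
((i/i/Z/Z)/Z) => ((i/i/i/Z)/Z)   [Z ::= i]
((i/i/i/Z)/Z) => ((i/i/i/i)/Z)   [Z ::= i]
((i/i/i/i)/Z) => ((i/i/i/i)/i)   [Z ::= i]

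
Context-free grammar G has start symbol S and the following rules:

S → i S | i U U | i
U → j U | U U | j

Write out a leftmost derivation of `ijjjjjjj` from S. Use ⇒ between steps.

S ⇒ iUU ⇒ iUUU ⇒ iUUUU ⇒ ijUUU ⇒ ijjUU ⇒ ijjUUU ⇒ ijjUUUU ⇒ ijjjUUU ⇒ ijjjjUU ⇒ ijjjjjUU ⇒ ijjjjjjU ⇒ ijjjjjjj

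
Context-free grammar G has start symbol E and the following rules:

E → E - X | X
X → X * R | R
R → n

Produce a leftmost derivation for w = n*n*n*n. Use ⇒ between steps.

E ⇒ X ⇒ X*R ⇒ X*R*R ⇒ X*R*R*R ⇒ R*R*R*R ⇒ n*R*R*R ⇒ n*n*R*R ⇒ n*n*n*R ⇒ n*n*n*n

E ⇒ X   [E → X]
X ⇒ X*R   [X → X * R]
X*R ⇒ X*R*R   [X → X * R]
X*R*R ⇒ X*R*R*R   [X → X * R]
X*R*R*R ⇒ R*R*R*R   [X → R]
R*R*R*R ⇒ n*R*R*R   [R → n]
n*R*R*R ⇒ n*n*R*R   [R → n]
n*n*R*R ⇒ n*n*n*R   [R → n]
n*n*n*R ⇒ n*n*n*n   [R → n]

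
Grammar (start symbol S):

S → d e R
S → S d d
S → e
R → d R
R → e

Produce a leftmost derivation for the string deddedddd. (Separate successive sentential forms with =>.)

S => Sdd   [S → S d d]
Sdd => Sdddd   [S → S d d]
Sdddd => deRdddd   [S → d e R]
deRdddd => dedRdddd   [R → d R]
dedRdddd => deddRdddd   [R → d R]
deddRdddd => deddedddd   [R → e]

S => Sdd => Sdddd => deRdddd => dedRdddd => deddRdddd => deddedddd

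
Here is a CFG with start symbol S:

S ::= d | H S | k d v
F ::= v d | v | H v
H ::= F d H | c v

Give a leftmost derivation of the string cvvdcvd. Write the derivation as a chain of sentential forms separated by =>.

S => HS => FdHS => HvdHS => cvvdHS => cvvdcvS => cvvdcvd

S => HS   [S ::= H S]
HS => FdHS   [H ::= F d H]
FdHS => HvdHS   [F ::= H v]
HvdHS => cvvdHS   [H ::= c v]
cvvdHS => cvvdcvS   [H ::= c v]
cvvdcvS => cvvdcvd   [S ::= d]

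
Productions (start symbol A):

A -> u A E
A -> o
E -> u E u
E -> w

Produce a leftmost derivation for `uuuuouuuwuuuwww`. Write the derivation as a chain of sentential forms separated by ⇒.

A ⇒ uAE ⇒ uuAEE ⇒ uuuAEEE ⇒ uuuuAEEEE ⇒ uuuuoEEEE ⇒ uuuuouEuEEE ⇒ uuuuouuEuuEEE ⇒ uuuuouuuEuuuEEE ⇒ uuuuouuuwuuuEEE ⇒ uuuuouuuwuuuwEE ⇒ uuuuouuuwuuuwwE ⇒ uuuuouuuwuuuwww

A ⇒ uAE   [A -> u A E]
uAE ⇒ uuAEE   [A -> u A E]
uuAEE ⇒ uuuAEEE   [A -> u A E]
uuuAEEE ⇒ uuuuAEEEE   [A -> u A E]
uuuuAEEEE ⇒ uuuuoEEEE   [A -> o]
uuuuoEEEE ⇒ uuuuouEuEEE   [E -> u E u]
uuuuouEuEEE ⇒ uuuuouuEuuEEE   [E -> u E u]
uuuuouuEuuEEE ⇒ uuuuouuuEuuuEEE   [E -> u E u]
uuuuouuuEuuuEEE ⇒ uuuuouuuwuuuEEE   [E -> w]
uuuuouuuwuuuEEE ⇒ uuuuouuuwuuuwEE   [E -> w]
uuuuouuuwuuuwEE ⇒ uuuuouuuwuuuwwE   [E -> w]
uuuuouuuwuuuwwE ⇒ uuuuouuuwuuuwww   [E -> w]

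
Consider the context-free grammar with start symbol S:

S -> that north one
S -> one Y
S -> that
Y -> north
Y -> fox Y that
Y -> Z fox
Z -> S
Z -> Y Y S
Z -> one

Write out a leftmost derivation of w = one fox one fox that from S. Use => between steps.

S => one Y   [S -> one Y]
one Y => one fox Y that   [Y -> fox Y that]
one fox Y that => one fox Z fox that   [Y -> Z fox]
one fox Z fox that => one fox one fox that   [Z -> one]

S => one Y => one fox Y that => one fox Z fox that => one fox one fox that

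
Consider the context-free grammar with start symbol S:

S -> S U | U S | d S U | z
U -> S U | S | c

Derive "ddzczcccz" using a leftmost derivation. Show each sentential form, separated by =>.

S => US   [S -> U S]
US => SUS   [U -> S U]
SUS => SUUS   [S -> S U]
SUUS => dSUUUS   [S -> d S U]
dSUUUS => dUSUUUS   [S -> U S]
dUSUUUS => dSSUUUS   [U -> S]
dSSUUUS => ddSUSUUUS   [S -> d S U]
ddSUSUUUS => ddzUSUUUS   [S -> z]
ddzUSUUUS => ddzcSUUUS   [U -> c]
ddzcSUUUS => ddzczUUUS   [S -> z]
ddzczUUUS => ddzczcUUS   [U -> c]
ddzczcUUS => ddzczccUS   [U -> c]
ddzczccUS => ddzczcccS   [U -> c]
ddzczcccS => ddzczcccz   [S -> z]

S => US => SUS => SUUS => dSUUUS => dUSUUUS => dSSUUUS => ddSUSUUUS => ddzUSUUUS => ddzcSUUUS => ddzczUUUS => ddzczcUUS => ddzczccUS => ddzczcccS => ddzczcccz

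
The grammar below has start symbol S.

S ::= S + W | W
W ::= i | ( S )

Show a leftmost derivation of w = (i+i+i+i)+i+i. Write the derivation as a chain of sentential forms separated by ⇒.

S ⇒ S+W   [S ::= S + W]
S+W ⇒ S+W+W   [S ::= S + W]
S+W+W ⇒ W+W+W   [S ::= W]
W+W+W ⇒ (S)+W+W   [W ::= ( S )]
(S)+W+W ⇒ (S+W)+W+W   [S ::= S + W]
(S+W)+W+W ⇒ (S+W+W)+W+W   [S ::= S + W]
(S+W+W)+W+W ⇒ (S+W+W+W)+W+W   [S ::= S + W]
(S+W+W+W)+W+W ⇒ (W+W+W+W)+W+W   [S ::= W]
(W+W+W+W)+W+W ⇒ (i+W+W+W)+W+W   [W ::= i]
(i+W+W+W)+W+W ⇒ (i+i+W+W)+W+W   [W ::= i]
(i+i+W+W)+W+W ⇒ (i+i+i+W)+W+W   [W ::= i]
(i+i+i+W)+W+W ⇒ (i+i+i+i)+W+W   [W ::= i]
(i+i+i+i)+W+W ⇒ (i+i+i+i)+i+W   [W ::= i]
(i+i+i+i)+i+W ⇒ (i+i+i+i)+i+i   [W ::= i]

S ⇒ S+W ⇒ S+W+W ⇒ W+W+W ⇒ (S)+W+W ⇒ (S+W)+W+W ⇒ (S+W+W)+W+W ⇒ (S+W+W+W)+W+W ⇒ (W+W+W+W)+W+W ⇒ (i+W+W+W)+W+W ⇒ (i+i+W+W)+W+W ⇒ (i+i+i+W)+W+W ⇒ (i+i+i+i)+W+W ⇒ (i+i+i+i)+i+W ⇒ (i+i+i+i)+i+i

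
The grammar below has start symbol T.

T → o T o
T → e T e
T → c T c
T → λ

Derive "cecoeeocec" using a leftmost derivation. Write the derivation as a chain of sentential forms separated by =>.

T => cTc   [T → c T c]
cTc => ceTec   [T → e T e]
ceTec => cecTcec   [T → c T c]
cecTcec => cecoTocec   [T → o T o]
cecoTocec => cecoeTeocec   [T → e T e]
cecoeTeocec => cecoeeocec   [T → λ]

T => cTc => ceTec => cecTcec => cecoTocec => cecoeTeocec => cecoeeocec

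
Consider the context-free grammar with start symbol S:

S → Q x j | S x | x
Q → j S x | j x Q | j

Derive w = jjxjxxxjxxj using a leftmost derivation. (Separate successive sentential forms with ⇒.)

S ⇒ Qxj ⇒ jSxxj ⇒ jQxjxxj ⇒ jjxQxjxxj ⇒ jjxjSxxjxxj ⇒ jjxjxxxjxxj

S ⇒ Qxj   [S → Q x j]
Qxj ⇒ jSxxj   [Q → j S x]
jSxxj ⇒ jQxjxxj   [S → Q x j]
jQxjxxj ⇒ jjxQxjxxj   [Q → j x Q]
jjxQxjxxj ⇒ jjxjSxxjxxj   [Q → j S x]
jjxjSxxjxxj ⇒ jjxjxxxjxxj   [S → x]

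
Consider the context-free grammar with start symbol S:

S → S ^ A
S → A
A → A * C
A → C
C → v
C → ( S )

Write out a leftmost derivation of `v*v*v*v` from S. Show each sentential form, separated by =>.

S => A => A*C => A*C*C => A*C*C*C => C*C*C*C => v*C*C*C => v*v*C*C => v*v*v*C => v*v*v*v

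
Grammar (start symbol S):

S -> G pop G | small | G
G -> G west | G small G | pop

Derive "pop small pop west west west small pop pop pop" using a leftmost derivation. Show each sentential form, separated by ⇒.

S ⇒ G pop G   [S -> G pop G]
G pop G ⇒ G small G pop G   [G -> G small G]
G small G pop G ⇒ pop small G pop G   [G -> pop]
pop small G pop G ⇒ pop small G small G pop G   [G -> G small G]
pop small G small G pop G ⇒ pop small G west small G pop G   [G -> G west]
pop small G west small G pop G ⇒ pop small G west west small G pop G   [G -> G west]
pop small G west west small G pop G ⇒ pop small G west west west small G pop G   [G -> G west]
pop small G west west west small G pop G ⇒ pop small pop west west west small G pop G   [G -> pop]
pop small pop west west west small G pop G ⇒ pop small pop west west west small pop pop G   [G -> pop]
pop small pop west west west small pop pop G ⇒ pop small pop west west west small pop pop pop   [G -> pop]

S ⇒ G pop G ⇒ G small G pop G ⇒ pop small G pop G ⇒ pop small G small G pop G ⇒ pop small G west small G pop G ⇒ pop small G west west small G pop G ⇒ pop small G west west west small G pop G ⇒ pop small pop west west west small G pop G ⇒ pop small pop west west west small pop pop G ⇒ pop small pop west west west small pop pop pop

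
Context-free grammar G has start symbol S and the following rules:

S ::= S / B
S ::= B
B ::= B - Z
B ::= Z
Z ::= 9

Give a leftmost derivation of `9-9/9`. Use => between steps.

S=>S/B=>B/B=>B-Z/B=>Z-Z/B=>9-Z/B=>9-9/B=>9-9/Z=>9-9/9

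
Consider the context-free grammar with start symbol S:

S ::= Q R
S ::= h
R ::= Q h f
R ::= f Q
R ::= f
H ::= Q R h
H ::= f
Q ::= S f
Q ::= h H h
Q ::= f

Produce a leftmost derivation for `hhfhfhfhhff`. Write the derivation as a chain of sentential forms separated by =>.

S => QR => hHhR => hQRhhR => hhHhRhhR => hhfhRhhR => hhfhfQhhR => hhfhfSfhhR => hhfhfhfhhR => hhfhfhfhhfQ => hhfhfhfhhff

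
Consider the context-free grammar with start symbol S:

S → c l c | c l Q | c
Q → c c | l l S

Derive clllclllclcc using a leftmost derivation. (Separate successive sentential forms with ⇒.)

S⇒clQ⇒clllS⇒clllclQ⇒clllclllS⇒clllclllclQ⇒clllclllclcc

S ⇒ clQ   [S → c l Q]
clQ ⇒ clllS   [Q → l l S]
clllS ⇒ clllclQ   [S → c l Q]
clllclQ ⇒ clllclllS   [Q → l l S]
clllclllS ⇒ clllclllclQ   [S → c l Q]
clllclllclQ ⇒ clllclllclcc   [Q → c c]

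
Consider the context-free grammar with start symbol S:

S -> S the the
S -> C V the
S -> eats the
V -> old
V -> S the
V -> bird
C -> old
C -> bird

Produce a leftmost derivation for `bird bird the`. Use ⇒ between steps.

S ⇒ C V the ⇒ bird V the ⇒ bird bird the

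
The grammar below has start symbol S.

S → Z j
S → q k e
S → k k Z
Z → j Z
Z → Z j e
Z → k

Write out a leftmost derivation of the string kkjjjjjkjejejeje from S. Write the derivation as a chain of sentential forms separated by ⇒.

S ⇒ kkZ ⇒ kkjZ ⇒ kkjjZ ⇒ kkjjZje ⇒ kkjjjZje ⇒ kkjjjZjeje ⇒ kkjjjjZjeje ⇒ kkjjjjZjejeje ⇒ kkjjjjZjejejeje ⇒ kkjjjjjZjejejeje ⇒ kkjjjjjkjejejeje

S ⇒ kkZ   [S → k k Z]
kkZ ⇒ kkjZ   [Z → j Z]
kkjZ ⇒ kkjjZ   [Z → j Z]
kkjjZ ⇒ kkjjZje   [Z → Z j e]
kkjjZje ⇒ kkjjjZje   [Z → j Z]
kkjjjZje ⇒ kkjjjZjeje   [Z → Z j e]
kkjjjZjeje ⇒ kkjjjjZjeje   [Z → j Z]
kkjjjjZjeje ⇒ kkjjjjZjejeje   [Z → Z j e]
kkjjjjZjejeje ⇒ kkjjjjZjejejeje   [Z → Z j e]
kkjjjjZjejejeje ⇒ kkjjjjjZjejejeje   [Z → j Z]
kkjjjjjZjejejeje ⇒ kkjjjjjkjejejeje   [Z → k]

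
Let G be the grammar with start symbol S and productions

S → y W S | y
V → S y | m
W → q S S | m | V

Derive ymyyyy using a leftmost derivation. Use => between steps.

S=>yWS=>yVS=>ymS=>ymyWS=>ymyVS=>ymySyS=>ymyyyS=>ymyyyy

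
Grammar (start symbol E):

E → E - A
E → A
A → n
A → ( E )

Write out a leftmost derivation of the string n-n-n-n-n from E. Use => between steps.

E => E-A => E-A-A => E-A-A-A => E-A-A-A-A => A-A-A-A-A => n-A-A-A-A => n-n-A-A-A => n-n-n-A-A => n-n-n-n-A => n-n-n-n-n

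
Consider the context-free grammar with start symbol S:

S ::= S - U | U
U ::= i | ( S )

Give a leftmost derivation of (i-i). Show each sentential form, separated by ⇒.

S⇒U⇒(S)⇒(S-U)⇒(U-U)⇒(i-U)⇒(i-i)

S ⇒ U   [S ::= U]
U ⇒ (S)   [U ::= ( S )]
(S) ⇒ (S-U)   [S ::= S - U]
(S-U) ⇒ (U-U)   [S ::= U]
(U-U) ⇒ (i-U)   [U ::= i]
(i-U) ⇒ (i-i)   [U ::= i]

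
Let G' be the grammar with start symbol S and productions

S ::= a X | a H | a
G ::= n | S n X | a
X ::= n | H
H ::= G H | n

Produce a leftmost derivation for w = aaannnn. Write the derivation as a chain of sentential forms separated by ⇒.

S⇒aX⇒aH⇒aGH⇒aaH⇒aaGH⇒aaSnXH⇒aaaXnXH⇒aaannXH⇒aaannnH⇒aaannnn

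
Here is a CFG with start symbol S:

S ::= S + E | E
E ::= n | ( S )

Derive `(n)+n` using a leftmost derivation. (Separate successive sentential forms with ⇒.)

S ⇒ S+E   [S ::= S + E]
S+E ⇒ E+E   [S ::= E]
E+E ⇒ (S)+E   [E ::= ( S )]
(S)+E ⇒ (E)+E   [S ::= E]
(E)+E ⇒ (n)+E   [E ::= n]
(n)+E ⇒ (n)+n   [E ::= n]

S⇒S+E⇒E+E⇒(S)+E⇒(E)+E⇒(n)+E⇒(n)+n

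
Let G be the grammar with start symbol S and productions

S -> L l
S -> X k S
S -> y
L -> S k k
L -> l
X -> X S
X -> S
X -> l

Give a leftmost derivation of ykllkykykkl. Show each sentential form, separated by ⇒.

S ⇒ Ll ⇒ Skkl ⇒ XkSkkl ⇒ SkSkkl ⇒ ykSkkl ⇒ ykXkSkkl ⇒ ykXSkSkkl ⇒ yklSkSkkl ⇒ yklXkSkSkkl ⇒ ykllkSkSkkl ⇒ ykllkykSkkl ⇒ ykllkykykkl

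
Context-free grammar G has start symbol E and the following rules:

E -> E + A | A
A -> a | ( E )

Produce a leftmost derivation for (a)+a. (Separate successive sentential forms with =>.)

E => E+A   [E -> E + A]
E+A => A+A   [E -> A]
A+A => (E)+A   [A -> ( E )]
(E)+A => (A)+A   [E -> A]
(A)+A => (a)+A   [A -> a]
(a)+A => (a)+a   [A -> a]

E => E+A => A+A => (E)+A => (A)+A => (a)+A => (a)+a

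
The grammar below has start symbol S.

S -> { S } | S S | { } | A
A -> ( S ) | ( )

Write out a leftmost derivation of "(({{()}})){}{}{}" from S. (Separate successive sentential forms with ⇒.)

S ⇒ SS   [S -> S S]
SS ⇒ AS   [S -> A]
AS ⇒ (S)S   [A -> ( S )]
(S)S ⇒ (A)S   [S -> A]
(A)S ⇒ ((S))S   [A -> ( S )]
((S))S ⇒ (({S}))S   [S -> { S }]
(({S}))S ⇒ (({{S}}))S   [S -> { S }]
(({{S}}))S ⇒ (({{A}}))S   [S -> A]
(({{A}}))S ⇒ (({{()}}))S   [A -> ( )]
(({{()}}))S ⇒ (({{()}}))SS   [S -> S S]
(({{()}}))SS ⇒ (({{()}}))SSS   [S -> S S]
(({{()}}))SSS ⇒ (({{()}})){}SS   [S -> { }]
(({{()}})){}SS ⇒ (({{()}})){}{}S   [S -> { }]
(({{()}})){}{}S ⇒ (({{()}})){}{}{}   [S -> { }]

S ⇒ SS ⇒ AS ⇒ (S)S ⇒ (A)S ⇒ ((S))S ⇒ (({S}))S ⇒ (({{S}}))S ⇒ (({{A}}))S ⇒ (({{()}}))S ⇒ (({{()}}))SS ⇒ (({{()}}))SSS ⇒ (({{()}})){}SS ⇒ (({{()}})){}{}S ⇒ (({{()}})){}{}{}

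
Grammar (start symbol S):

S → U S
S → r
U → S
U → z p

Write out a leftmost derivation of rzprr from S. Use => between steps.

S=>US=>SS=>rS=>rUS=>rSS=>rUSS=>rzpSS=>rzprS=>rzprr

S => US   [S → U S]
US => SS   [U → S]
SS => rS   [S → r]
rS => rUS   [S → U S]
rUS => rSS   [U → S]
rSS => rUSS   [S → U S]
rUSS => rzpSS   [U → z p]
rzpSS => rzprS   [S → r]
rzprS => rzprr   [S → r]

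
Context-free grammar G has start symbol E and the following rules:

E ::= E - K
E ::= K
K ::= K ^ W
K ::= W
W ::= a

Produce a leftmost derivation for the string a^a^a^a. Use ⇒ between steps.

E ⇒ K   [E ::= K]
K ⇒ K^W   [K ::= K ^ W]
K^W ⇒ K^W^W   [K ::= K ^ W]
K^W^W ⇒ K^W^W^W   [K ::= K ^ W]
K^W^W^W ⇒ W^W^W^W   [K ::= W]
W^W^W^W ⇒ a^W^W^W   [W ::= a]
a^W^W^W ⇒ a^a^W^W   [W ::= a]
a^a^W^W ⇒ a^a^a^W   [W ::= a]
a^a^a^W ⇒ a^a^a^a   [W ::= a]

E ⇒ K ⇒ K^W ⇒ K^W^W ⇒ K^W^W^W ⇒ W^W^W^W ⇒ a^W^W^W ⇒ a^a^W^W ⇒ a^a^a^W ⇒ a^a^a^a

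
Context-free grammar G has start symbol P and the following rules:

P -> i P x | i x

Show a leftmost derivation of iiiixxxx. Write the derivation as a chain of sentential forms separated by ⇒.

P ⇒ iPx   [P -> i P x]
iPx ⇒ iiPxx   [P -> i P x]
iiPxx ⇒ iiiPxxx   [P -> i P x]
iiiPxxx ⇒ iiiixxxx   [P -> i x]

P⇒iPx⇒iiPxx⇒iiiPxxx⇒iiiixxxx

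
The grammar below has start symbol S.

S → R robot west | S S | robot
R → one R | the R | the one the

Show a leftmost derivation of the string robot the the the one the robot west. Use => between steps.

S => S S => robot S => robot R robot west => robot the R robot west => robot the the R robot west => robot the the the one the robot west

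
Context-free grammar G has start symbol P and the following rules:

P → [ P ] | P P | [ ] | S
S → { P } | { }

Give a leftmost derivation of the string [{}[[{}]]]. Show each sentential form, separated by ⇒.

P ⇒ [P]   [P → [ P ]]
[P] ⇒ [PP]   [P → P P]
[PP] ⇒ [SP]   [P → S]
[SP] ⇒ [{}P]   [S → { }]
[{}P] ⇒ [{}[P]]   [P → [ P ]]
[{}[P]] ⇒ [{}[[P]]]   [P → [ P ]]
[{}[[P]]] ⇒ [{}[[S]]]   [P → S]
[{}[[S]]] ⇒ [{}[[{}]]]   [S → { }]

P ⇒ [P] ⇒ [PP] ⇒ [SP] ⇒ [{}P] ⇒ [{}[P]] ⇒ [{}[[P]]] ⇒ [{}[[S]]] ⇒ [{}[[{}]]]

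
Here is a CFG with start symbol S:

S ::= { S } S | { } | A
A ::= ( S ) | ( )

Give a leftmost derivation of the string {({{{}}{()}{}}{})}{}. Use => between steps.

S=>{S}S=>{A}S=>{(S)}S=>{({S}S)}S=>{({{S}S}S)}S=>{({{{}}S}S)}S=>{({{{}}{S}S}S)}S=>{({{{}}{A}S}S)}S=>{({{{}}{()}S}S)}S=>{({{{}}{()}{}}S)}S=>{({{{}}{()}{}}{})}S=>{({{{}}{()}{}}{})}{}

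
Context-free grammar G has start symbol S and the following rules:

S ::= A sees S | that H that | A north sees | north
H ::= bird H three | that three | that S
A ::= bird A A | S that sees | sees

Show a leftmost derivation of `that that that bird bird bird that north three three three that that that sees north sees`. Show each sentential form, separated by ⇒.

S ⇒ A north sees ⇒ S that sees north sees ⇒ that H that that sees north sees ⇒ that that S that that sees north sees ⇒ that that that H that that that sees north sees ⇒ that that that bird H three that that that sees north sees ⇒ that that that bird bird H three three that that that sees north sees ⇒ that that that bird bird bird H three three three that that that sees north sees ⇒ that that that bird bird bird that S three three three that that that sees north sees ⇒ that that that bird bird bird that north three three three that that that sees north sees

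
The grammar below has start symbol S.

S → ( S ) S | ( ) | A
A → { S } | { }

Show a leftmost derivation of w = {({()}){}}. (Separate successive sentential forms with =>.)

S => A => {S} => {(S)S} => {(A)S} => {({S})S} => {({()})S} => {({()})A} => {({()}){}}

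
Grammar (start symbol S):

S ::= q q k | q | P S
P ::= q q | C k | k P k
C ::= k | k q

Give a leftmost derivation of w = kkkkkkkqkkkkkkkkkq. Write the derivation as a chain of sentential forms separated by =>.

S => PS => kPkS => kkPkkS => kkkPkkkS => kkkkPkkkkS => kkkkkPkkkkkS => kkkkkkPkkkkkkS => kkkkkkCkkkkkkkS => kkkkkkkqkkkkkkkS => kkkkkkkqkkkkkkkPS => kkkkkkkqkkkkkkkCkS => kkkkkkkqkkkkkkkkkS => kkkkkkkqkkkkkkkkkq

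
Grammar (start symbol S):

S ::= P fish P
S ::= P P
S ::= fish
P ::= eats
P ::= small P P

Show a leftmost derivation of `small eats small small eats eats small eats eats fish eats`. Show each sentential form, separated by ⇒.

S ⇒ P fish P ⇒ small P P fish P ⇒ small eats P fish P ⇒ small eats small P P fish P ⇒ small eats small small P P P fish P ⇒ small eats small small eats P P fish P ⇒ small eats small small eats eats P fish P ⇒ small eats small small eats eats small P P fish P ⇒ small eats small small eats eats small eats P fish P ⇒ small eats small small eats eats small eats eats fish P ⇒ small eats small small eats eats small eats eats fish eats

S ⇒ P fish P   [S ::= P fish P]
P fish P ⇒ small P P fish P   [P ::= small P P]
small P P fish P ⇒ small eats P fish P   [P ::= eats]
small eats P fish P ⇒ small eats small P P fish P   [P ::= small P P]
small eats small P P fish P ⇒ small eats small small P P P fish P   [P ::= small P P]
small eats small small P P P fish P ⇒ small eats small small eats P P fish P   [P ::= eats]
small eats small small eats P P fish P ⇒ small eats small small eats eats P fish P   [P ::= eats]
small eats small small eats eats P fish P ⇒ small eats small small eats eats small P P fish P   [P ::= small P P]
small eats small small eats eats small P P fish P ⇒ small eats small small eats eats small eats P fish P   [P ::= eats]
small eats small small eats eats small eats P fish P ⇒ small eats small small eats eats small eats eats fish P   [P ::= eats]
small eats small small eats eats small eats eats fish P ⇒ small eats small small eats eats small eats eats fish eats   [P ::= eats]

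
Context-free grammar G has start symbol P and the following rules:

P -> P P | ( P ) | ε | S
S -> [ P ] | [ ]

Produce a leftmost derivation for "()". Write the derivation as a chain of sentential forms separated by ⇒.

P ⇒ PP   [P -> P P]
PP ⇒ PPP   [P -> P P]
PPP ⇒ (P)PP   [P -> ( P )]
(P)PP ⇒ ()PP   [P -> ε]
()PP ⇒ ()P   [P -> ε]
()P ⇒ ()   [P -> ε]

P⇒PP⇒PPP⇒(P)PP⇒()PP⇒()P⇒()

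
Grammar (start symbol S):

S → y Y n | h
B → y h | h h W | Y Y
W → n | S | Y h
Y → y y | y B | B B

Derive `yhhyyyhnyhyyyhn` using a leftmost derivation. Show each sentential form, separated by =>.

S => yYn   [S → y Y n]
yYn => yBBn   [Y → B B]
yBBn => yYYBn   [B → Y Y]
yYYBn => yBBYBn   [Y → B B]
yBBYBn => yhhWBYBn   [B → h h W]
yhhWBYBn => yhhSBYBn   [W → S]
yhhSBYBn => yhhyYnBYBn   [S → y Y n]
yhhyYnBYBn => yhhyyBnBYBn   [Y → y B]
yhhyyBnBYBn => yhhyyyhnBYBn   [B → y h]
yhhyyyhnBYBn => yhhyyyhnyhYBn   [B → y h]
yhhyyyhnyhYBn => yhhyyyhnyhyyBn   [Y → y y]
yhhyyyhnyhyyBn => yhhyyyhnyhyyyhn   [B → y h]

S=>yYn=>yBBn=>yYYBn=>yBBYBn=>yhhWBYBn=>yhhSBYBn=>yhhyYnBYBn=>yhhyyBnBYBn=>yhhyyyhnBYBn=>yhhyyyhnyhYBn=>yhhyyyhnyhyyBn=>yhhyyyhnyhyyyhn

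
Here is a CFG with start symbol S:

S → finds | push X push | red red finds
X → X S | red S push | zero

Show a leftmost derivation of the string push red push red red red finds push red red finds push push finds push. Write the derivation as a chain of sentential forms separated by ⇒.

S ⇒ push X push ⇒ push X S push ⇒ push red S push S push ⇒ push red push X push push S push ⇒ push red push X S push push S push ⇒ push red push red S push S push push S push ⇒ push red push red red red finds push S push push S push ⇒ push red push red red red finds push red red finds push push S push ⇒ push red push red red red finds push red red finds push push finds push

S ⇒ push X push   [S → push X push]
push X push ⇒ push X S push   [X → X S]
push X S push ⇒ push red S push S push   [X → red S push]
push red S push S push ⇒ push red push X push push S push   [S → push X push]
push red push X push push S push ⇒ push red push X S push push S push   [X → X S]
push red push X S push push S push ⇒ push red push red S push S push push S push   [X → red S push]
push red push red S push S push push S push ⇒ push red push red red red finds push S push push S push   [S → red red finds]
push red push red red red finds push S push push S push ⇒ push red push red red red finds push red red finds push push S push   [S → red red finds]
push red push red red red finds push red red finds push push S push ⇒ push red push red red red finds push red red finds push push finds push   [S → finds]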